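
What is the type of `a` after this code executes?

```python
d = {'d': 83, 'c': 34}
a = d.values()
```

.values() returns a dict_values view object

dict_values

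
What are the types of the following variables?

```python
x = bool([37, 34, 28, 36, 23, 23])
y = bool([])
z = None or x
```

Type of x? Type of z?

bool() returns bool; None or <bool> returns the bool

bool, bool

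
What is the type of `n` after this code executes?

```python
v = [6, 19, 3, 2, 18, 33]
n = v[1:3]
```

Slicing a list always returns a list

list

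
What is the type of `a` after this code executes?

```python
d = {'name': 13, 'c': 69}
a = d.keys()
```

.keys() returns a dict_keys view object

dict_keys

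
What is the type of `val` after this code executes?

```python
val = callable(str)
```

callable() returns bool

bool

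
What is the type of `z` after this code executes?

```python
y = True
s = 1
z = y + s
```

bool + int returns int (True is 1, so 1 + 1 = 2)

int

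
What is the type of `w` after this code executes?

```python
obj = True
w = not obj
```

'not' always returns bool

bool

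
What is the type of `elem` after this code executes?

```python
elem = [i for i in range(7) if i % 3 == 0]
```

A list comprehension [...] produces a list

list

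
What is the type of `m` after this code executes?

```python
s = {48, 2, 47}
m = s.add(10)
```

set.add() returns None (mutates in place)

NoneType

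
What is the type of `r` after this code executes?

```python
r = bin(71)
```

bin() returns str representation

str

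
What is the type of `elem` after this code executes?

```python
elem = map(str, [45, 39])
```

map() returns a map iterator object

map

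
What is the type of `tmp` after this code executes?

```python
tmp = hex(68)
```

hex() returns str representation

str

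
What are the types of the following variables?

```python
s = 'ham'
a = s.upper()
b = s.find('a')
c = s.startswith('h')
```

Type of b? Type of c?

str.find() returns int; str.startswith() returns bool

int, bool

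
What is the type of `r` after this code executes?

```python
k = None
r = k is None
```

'is' comparison returns bool

bool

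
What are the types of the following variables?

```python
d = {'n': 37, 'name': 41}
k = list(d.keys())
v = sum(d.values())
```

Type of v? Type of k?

sum of int values returns int; list(...) returns list

int, list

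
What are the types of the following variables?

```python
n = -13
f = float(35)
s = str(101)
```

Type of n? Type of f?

n is int; f is float

int, float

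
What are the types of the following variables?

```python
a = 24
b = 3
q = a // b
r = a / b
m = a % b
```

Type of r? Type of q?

int / int returns float; int // int returns int

float, int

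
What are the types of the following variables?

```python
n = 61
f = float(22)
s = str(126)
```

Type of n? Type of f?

n is int; f is float

int, float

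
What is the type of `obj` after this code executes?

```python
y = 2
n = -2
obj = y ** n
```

int ** negative int returns float

float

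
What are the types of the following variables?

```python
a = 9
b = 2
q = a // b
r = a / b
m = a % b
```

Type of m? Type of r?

int % int returns int; int / int returns float

int, float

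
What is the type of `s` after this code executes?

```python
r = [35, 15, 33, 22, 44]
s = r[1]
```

Indexing a list of ints returns int (r[1] = 15)

int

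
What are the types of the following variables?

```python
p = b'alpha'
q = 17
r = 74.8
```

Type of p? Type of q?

p is bytes; q is int

bytes, int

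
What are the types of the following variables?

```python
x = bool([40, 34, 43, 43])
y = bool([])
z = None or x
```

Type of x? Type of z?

bool() returns bool; None or <bool> returns the bool

bool, bool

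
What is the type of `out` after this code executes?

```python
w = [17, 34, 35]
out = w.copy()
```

list.copy() returns list

list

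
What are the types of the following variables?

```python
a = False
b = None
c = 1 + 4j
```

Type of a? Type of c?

a is bool; c is complex

bool, complex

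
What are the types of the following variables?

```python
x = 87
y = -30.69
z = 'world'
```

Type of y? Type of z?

y is float; z is str

float, str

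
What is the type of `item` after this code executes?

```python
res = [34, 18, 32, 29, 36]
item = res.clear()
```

list.clear() returns None

NoneType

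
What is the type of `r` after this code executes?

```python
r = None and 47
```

'and' returns first falsy value (None)

NoneType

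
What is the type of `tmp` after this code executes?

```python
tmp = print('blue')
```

print() returns None

NoneType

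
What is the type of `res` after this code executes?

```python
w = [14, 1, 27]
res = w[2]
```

Indexing a list of ints returns int (w[2] = 27)

int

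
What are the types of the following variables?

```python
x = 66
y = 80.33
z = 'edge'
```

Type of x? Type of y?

x is int; y is float

int, float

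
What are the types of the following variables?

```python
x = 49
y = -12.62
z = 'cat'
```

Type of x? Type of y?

x is int; y is float

int, float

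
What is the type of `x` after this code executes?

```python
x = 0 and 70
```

'and' returns the first falsy value (0, which is int)

int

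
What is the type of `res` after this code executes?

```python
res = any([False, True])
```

any() returns bool

bool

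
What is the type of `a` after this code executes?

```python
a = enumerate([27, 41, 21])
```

enumerate() returns an enumerate iterator object

enumerate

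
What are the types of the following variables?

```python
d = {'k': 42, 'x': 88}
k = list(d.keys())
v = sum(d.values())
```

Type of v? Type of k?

sum of int values returns int; list(...) returns list

int, list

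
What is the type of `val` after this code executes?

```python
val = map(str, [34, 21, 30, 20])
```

map() returns a map iterator object

map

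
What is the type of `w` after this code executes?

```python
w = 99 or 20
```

'or' returns the first truthy value (99, which is int)

int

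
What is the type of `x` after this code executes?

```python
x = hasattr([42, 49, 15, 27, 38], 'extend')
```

hasattr() returns bool

bool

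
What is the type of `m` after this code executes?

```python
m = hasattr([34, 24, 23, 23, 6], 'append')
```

hasattr() returns bool

bool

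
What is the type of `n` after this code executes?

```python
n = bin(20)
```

bin() returns str representation

str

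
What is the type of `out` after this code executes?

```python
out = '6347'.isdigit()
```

str.isdigit() returns bool

bool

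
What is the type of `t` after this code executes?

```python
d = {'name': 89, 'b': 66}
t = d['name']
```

Accessing dict[str, int] with key 'name' returns int value 89

int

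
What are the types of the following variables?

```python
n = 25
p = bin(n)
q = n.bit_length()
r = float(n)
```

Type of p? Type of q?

bin() returns str; int.bit_length() returns int

str, int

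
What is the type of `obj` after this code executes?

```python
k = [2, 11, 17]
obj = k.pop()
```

list.pop() returns the popped element (int here)

int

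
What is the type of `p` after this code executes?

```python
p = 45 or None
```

'or' returns first truthy value (45, int)

int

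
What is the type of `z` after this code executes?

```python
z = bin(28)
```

bin() returns str representation

str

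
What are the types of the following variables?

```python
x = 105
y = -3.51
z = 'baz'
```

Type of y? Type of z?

y is float; z is str

float, str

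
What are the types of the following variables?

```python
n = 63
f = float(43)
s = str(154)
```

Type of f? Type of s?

f is float; s is str

float, str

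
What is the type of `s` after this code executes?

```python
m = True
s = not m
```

'not' always returns bool

bool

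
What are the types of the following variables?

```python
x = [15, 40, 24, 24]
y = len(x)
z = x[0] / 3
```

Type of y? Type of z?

len() returns int; int / int returns float

int, float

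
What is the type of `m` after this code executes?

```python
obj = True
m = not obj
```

'not' always returns bool

bool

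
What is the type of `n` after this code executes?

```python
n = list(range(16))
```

list(range(...)) returns list

list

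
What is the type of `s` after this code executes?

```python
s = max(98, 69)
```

max() of ints returns int

int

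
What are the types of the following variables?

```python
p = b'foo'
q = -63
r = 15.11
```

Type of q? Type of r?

q is int; r is float

int, float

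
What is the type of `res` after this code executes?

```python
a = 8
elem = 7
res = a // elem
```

int // int returns int (8 // 7 = 1)

int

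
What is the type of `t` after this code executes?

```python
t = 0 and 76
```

'and' returns the first falsy value (0, which is int)

int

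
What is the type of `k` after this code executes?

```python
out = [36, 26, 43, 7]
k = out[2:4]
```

Slicing a list always returns a list

list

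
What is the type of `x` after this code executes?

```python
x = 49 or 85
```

'or' returns the first truthy value (49, which is int)

int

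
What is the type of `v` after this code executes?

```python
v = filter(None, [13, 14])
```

filter() returns a filter iterator object

filter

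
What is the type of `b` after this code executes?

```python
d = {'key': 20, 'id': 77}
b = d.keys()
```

.keys() returns a dict_keys view object

dict_keys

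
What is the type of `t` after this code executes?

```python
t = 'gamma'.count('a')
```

str.count() returns int

int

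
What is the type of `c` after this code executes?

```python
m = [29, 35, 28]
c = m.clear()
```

list.clear() returns None

NoneType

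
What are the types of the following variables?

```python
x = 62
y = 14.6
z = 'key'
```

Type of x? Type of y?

x is int; y is float

int, float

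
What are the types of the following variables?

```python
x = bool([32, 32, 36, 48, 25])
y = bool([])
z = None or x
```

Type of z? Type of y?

None or <bool> returns the bool; bool() returns bool

bool, bool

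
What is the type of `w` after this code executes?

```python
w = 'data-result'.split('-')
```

str.split() returns list

list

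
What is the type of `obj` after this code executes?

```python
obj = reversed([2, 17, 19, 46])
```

reversed() on a list returns a list_reverseiterator

list_reverseiterator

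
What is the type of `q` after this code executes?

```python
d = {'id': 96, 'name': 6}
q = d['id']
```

Accessing dict[str, int] with key 'id' returns int value 96

int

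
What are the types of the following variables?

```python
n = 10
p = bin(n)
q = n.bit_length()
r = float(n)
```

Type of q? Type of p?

int.bit_length() returns int; bin() returns str

int, str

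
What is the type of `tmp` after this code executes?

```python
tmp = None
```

None has type NoneType

NoneType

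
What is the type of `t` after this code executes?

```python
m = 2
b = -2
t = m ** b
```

int ** negative int returns float

float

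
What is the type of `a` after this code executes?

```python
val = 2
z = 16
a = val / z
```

int / int always returns float in Python 3 (2 / 16 = 0.125)

float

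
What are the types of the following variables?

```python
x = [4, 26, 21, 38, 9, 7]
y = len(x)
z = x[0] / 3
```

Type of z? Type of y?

int / int returns float; len() returns int

float, int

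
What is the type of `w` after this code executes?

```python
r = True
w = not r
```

'not' always returns bool

bool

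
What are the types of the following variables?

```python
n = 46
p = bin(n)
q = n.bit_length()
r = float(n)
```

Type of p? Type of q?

bin() returns str; int.bit_length() returns int

str, int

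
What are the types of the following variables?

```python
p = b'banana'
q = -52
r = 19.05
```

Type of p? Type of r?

p is bytes; r is float

bytes, float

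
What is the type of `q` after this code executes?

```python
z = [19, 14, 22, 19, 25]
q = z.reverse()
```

list.reverse() returns None

NoneType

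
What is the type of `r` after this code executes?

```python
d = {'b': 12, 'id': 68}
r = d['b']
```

Accessing dict[str, int] with key 'b' returns int value 12

int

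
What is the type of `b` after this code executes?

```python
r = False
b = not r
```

'not' always returns bool

bool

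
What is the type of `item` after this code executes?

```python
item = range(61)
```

range() returns a range object

range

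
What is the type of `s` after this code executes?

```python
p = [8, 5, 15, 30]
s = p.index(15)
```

list.index() returns int

int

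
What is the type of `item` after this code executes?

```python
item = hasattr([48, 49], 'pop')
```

hasattr() returns bool

bool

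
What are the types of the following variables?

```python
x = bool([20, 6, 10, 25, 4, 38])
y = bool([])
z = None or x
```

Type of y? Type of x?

bool() returns bool; bool() returns bool

bool, bool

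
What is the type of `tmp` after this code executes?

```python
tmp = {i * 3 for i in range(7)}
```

A set comprehension {expr for x in iterable} produces a set

set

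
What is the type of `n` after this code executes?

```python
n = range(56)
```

range() returns a range object

range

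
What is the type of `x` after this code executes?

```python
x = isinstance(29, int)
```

isinstance() returns bool

bool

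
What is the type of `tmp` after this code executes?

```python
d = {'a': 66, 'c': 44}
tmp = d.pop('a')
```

dict.pop() returns the value (int)

int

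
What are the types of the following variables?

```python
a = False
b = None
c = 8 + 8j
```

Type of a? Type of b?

a is bool; b is NoneType

bool, NoneType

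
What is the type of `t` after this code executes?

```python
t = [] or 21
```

'or' returns first truthy value (21, which is int)

int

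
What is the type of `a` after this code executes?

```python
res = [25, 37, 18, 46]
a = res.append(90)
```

list.append() returns None (mutates in place)

NoneType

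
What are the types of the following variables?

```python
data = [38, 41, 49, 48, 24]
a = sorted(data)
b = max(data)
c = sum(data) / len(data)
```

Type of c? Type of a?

int / int returns float; sorted() returns list

float, list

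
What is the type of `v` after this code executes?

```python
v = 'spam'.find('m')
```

str.find() returns int (index, or -1)

int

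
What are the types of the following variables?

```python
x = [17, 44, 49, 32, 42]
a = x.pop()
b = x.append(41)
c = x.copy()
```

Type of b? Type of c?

list.append() returns None; list.copy() returns list

NoneType, list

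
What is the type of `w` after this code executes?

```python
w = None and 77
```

'and' returns first falsy value (None)

NoneType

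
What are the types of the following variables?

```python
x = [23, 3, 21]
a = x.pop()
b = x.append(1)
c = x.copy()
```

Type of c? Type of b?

list.copy() returns list; list.append() returns None

list, NoneType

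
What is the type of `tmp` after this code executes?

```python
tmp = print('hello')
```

print() returns None

NoneType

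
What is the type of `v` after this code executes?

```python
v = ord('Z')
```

ord() returns int (Unicode code point)

int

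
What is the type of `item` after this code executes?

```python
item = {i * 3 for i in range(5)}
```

A set comprehension {expr for x in iterable} produces a set

set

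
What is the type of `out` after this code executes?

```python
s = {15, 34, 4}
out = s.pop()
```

Popping from a set of ints returns int

int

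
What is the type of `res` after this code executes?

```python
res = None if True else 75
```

Ternary: condition is True, if branch (None) taken → NoneType

NoneType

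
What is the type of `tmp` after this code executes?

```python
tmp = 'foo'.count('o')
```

str.count() returns int

int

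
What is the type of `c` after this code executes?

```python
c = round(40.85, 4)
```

round() with ndigits arg returns float

float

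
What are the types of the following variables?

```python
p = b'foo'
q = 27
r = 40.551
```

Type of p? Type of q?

p is bytes; q is int

bytes, int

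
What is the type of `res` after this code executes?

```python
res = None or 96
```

'or' with None returns the other value (96, int)

int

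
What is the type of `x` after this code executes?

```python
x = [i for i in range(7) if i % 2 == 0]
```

A list comprehension [...] produces a list

list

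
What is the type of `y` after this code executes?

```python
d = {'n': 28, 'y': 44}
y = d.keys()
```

.keys() returns a dict_keys view object

dict_keys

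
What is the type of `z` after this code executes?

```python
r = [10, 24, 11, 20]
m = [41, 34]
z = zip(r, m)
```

zip() returns a zip iterator object

zip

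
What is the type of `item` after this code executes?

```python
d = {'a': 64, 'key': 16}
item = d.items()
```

dict.items() returns a dict_items view

dict_items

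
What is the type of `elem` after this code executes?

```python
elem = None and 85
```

'and' returns first falsy value (None)

NoneType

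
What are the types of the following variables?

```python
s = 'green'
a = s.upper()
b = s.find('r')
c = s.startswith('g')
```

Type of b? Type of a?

str.find() returns int; str.upper() returns str

int, str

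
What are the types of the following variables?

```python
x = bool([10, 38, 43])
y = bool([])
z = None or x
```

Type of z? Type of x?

None or <bool> returns the bool; bool() returns bool

bool, bool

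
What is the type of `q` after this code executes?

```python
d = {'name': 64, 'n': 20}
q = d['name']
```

Accessing dict[str, int] with key 'name' returns int value 64

int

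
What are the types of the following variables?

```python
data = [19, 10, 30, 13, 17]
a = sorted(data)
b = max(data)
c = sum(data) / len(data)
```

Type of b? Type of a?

max of ints returns int; sorted() returns list

int, list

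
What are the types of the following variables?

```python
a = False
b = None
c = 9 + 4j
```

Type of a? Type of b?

a is bool; b is NoneType

bool, NoneType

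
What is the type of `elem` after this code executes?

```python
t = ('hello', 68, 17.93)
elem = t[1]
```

Index 1 of tuple is 68 which is int

int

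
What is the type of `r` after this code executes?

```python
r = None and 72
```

'and' returns first falsy value (None)

NoneType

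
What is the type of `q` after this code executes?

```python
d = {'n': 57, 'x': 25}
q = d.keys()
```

.keys() returns a dict_keys view object

dict_keys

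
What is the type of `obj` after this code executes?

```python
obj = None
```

None has type NoneType

NoneType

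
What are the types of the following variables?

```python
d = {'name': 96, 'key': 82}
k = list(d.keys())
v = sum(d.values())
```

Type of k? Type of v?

list(...) returns list; sum of int values returns int

list, int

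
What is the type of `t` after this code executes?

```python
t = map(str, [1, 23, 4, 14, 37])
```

map() returns a map iterator object

map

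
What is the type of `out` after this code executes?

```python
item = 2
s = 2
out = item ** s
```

int ** positive int returns int (2 ** 2 = 4)

int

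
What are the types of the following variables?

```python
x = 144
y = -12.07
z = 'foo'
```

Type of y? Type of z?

y is float; z is str

float, str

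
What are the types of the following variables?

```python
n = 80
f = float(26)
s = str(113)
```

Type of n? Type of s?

n is int; s is str

int, str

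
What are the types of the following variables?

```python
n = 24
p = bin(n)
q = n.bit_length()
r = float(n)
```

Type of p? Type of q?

bin() returns str; int.bit_length() returns int

str, int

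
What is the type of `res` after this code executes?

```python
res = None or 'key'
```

'or' with None returns the other value ('key', str)

str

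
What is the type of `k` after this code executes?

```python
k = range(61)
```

range() returns a range object

range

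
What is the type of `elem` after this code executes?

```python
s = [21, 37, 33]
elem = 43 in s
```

'in' operator returns bool

bool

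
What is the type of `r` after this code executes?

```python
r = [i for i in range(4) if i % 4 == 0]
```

A list comprehension [...] produces a list

list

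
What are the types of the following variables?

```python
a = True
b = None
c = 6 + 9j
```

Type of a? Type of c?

a is bool; c is complex

bool, complex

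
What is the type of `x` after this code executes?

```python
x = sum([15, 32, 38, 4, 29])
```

sum() of ints returns int

int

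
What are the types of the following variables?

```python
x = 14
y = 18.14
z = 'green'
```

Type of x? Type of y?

x is int; y is float

int, float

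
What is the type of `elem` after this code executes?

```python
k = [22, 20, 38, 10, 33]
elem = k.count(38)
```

list.count() returns int

int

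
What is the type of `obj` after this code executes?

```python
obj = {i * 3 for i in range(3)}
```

A set comprehension {expr for x in iterable} produces a set

set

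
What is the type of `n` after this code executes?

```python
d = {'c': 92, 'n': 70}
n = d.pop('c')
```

dict.pop() returns the value (int)

int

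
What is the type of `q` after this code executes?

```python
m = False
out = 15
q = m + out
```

bool + int returns int (False is 0, so 0 + 15 = 15)

int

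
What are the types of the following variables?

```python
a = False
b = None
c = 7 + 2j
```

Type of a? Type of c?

a is bool; c is complex

bool, complex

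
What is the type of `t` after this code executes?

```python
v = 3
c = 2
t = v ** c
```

int ** positive int returns int (3 ** 2 = 9)

int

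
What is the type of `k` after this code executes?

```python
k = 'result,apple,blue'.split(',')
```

str.split() returns list

list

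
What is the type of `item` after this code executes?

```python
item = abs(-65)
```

abs() of int returns int

int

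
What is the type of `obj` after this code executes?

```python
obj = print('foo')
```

print() returns None

NoneType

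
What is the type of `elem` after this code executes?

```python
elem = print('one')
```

print() returns None

NoneType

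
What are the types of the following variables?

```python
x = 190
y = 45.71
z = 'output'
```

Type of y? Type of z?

y is float; z is str

float, str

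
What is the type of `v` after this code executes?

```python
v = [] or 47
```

'or' returns first truthy value (47, which is int)

int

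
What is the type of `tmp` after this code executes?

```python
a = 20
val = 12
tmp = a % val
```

int % int returns int (20 % 12 = 8)

int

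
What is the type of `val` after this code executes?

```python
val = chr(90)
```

chr() returns str (single character)

str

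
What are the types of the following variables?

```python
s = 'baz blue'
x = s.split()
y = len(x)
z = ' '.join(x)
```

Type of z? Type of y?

str.join() returns str; len() returns int

str, int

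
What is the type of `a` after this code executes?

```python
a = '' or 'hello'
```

'or' returns first truthy value ('hello', which is str)

str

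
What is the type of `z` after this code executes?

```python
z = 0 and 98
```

'and' returns the first falsy value (0, which is int)

int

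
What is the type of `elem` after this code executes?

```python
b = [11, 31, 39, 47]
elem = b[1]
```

Indexing a list of ints returns int (b[1] = 31)

int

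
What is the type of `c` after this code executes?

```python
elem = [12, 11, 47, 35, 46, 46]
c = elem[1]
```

Indexing a list of ints returns int (elem[1] = 11)

int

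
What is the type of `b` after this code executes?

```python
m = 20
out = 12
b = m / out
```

int / int always returns float in Python 3 (20 / 12 = 1.66667)

float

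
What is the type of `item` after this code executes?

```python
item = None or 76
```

'or' with None returns the other value (76, int)

int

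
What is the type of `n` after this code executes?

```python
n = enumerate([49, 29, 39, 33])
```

enumerate() returns an enumerate iterator object

enumerate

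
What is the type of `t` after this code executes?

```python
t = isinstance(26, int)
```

isinstance() returns bool

bool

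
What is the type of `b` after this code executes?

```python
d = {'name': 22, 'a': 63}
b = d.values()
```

.values() returns a dict_values view object

dict_values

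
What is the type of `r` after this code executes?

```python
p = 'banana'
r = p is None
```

'is' comparison returns bool

bool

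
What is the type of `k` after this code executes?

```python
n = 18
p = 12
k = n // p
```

int // int returns int (18 // 12 = 1)

int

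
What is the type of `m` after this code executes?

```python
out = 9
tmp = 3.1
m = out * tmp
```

int * float returns float (9 * 3.1 = 27.9)

float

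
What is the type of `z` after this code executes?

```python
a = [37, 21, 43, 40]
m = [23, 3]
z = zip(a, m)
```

zip() returns a zip iterator object

zip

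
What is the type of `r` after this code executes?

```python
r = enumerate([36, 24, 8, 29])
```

enumerate() returns an enumerate iterator object

enumerate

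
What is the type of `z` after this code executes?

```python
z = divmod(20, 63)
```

divmod() returns a tuple (quotient, remainder)

tuple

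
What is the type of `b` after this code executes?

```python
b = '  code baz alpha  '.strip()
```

str.strip() returns str

str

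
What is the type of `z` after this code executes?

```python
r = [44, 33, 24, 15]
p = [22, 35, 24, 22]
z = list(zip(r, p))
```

list(zip(...)) returns a list of tuples

list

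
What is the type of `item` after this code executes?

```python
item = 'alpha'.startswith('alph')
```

str.startswith() returns bool

bool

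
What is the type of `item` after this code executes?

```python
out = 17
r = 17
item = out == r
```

Equality comparison returns bool

bool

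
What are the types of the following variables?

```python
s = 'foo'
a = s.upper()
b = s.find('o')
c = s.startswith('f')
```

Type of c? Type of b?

str.startswith() returns bool; str.find() returns int

bool, int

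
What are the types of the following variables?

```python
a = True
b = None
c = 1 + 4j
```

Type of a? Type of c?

a is bool; c is complex

bool, complex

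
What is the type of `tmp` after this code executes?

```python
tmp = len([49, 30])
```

len() always returns int

int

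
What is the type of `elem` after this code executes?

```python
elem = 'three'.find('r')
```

str.find() returns int (index, or -1)

int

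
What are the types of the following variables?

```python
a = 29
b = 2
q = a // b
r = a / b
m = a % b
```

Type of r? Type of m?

int / int returns float; int % int returns int

float, int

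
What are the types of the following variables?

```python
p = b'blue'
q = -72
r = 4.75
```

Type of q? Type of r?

q is int; r is float

int, float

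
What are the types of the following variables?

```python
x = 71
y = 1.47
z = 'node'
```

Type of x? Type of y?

x is int; y is float

int, float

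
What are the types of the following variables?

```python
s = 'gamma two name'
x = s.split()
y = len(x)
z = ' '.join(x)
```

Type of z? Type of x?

str.join() returns str; str.split() returns list

str, list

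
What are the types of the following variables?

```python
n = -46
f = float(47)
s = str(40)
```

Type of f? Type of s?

f is float; s is str

float, str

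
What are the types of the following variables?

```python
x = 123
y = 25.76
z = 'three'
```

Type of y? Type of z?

y is float; z is str

float, str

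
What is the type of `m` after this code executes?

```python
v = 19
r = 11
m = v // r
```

int // int returns int (19 // 11 = 1)

int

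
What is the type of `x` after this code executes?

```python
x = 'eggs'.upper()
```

str.upper() returns str

str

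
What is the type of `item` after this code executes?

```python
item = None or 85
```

'or' with None returns the other value (85, int)

int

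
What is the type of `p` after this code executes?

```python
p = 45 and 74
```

'and' returns the last value when all truthy (74, which is int)

int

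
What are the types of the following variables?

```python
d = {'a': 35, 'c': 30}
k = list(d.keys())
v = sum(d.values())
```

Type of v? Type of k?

sum of int values returns int; list(...) returns list

int, list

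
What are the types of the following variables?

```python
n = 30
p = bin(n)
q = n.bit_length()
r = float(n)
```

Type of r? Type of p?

float() returns float; bin() returns str

float, str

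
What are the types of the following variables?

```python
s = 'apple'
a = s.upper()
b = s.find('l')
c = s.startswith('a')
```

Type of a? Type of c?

str.upper() returns str; str.startswith() returns bool

str, bool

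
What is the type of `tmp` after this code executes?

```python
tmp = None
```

None has type NoneType

NoneType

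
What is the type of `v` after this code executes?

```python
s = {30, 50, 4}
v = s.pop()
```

Popping from a set of ints returns int

int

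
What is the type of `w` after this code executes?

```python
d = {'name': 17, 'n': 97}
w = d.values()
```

.values() returns a dict_values view object

dict_values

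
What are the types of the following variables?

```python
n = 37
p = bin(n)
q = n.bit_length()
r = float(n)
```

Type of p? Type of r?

bin() returns str; float() returns float

str, float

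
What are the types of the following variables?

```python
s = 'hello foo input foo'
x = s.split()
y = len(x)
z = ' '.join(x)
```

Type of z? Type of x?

str.join() returns str; str.split() returns list

str, list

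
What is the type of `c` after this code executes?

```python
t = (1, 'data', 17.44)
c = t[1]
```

Index 1 of tuple is 'data' which is str

str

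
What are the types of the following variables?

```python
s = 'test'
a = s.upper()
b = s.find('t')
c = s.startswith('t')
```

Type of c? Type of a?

str.startswith() returns bool; str.upper() returns str

bool, str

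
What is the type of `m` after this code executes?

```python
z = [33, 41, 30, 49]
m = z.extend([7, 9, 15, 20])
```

list.extend() returns None

NoneType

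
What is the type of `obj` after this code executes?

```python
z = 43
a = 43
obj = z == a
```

Equality comparison returns bool

bool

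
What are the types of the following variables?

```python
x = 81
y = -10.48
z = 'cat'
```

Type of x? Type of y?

x is int; y is float

int, float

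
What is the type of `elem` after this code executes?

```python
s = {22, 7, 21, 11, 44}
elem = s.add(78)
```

set.add() returns None (mutates in place)

NoneType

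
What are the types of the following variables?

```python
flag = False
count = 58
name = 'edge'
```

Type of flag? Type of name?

flag is bool; name is str

bool, str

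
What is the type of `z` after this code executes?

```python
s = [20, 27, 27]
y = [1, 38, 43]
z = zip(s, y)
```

zip() returns a zip iterator object

zip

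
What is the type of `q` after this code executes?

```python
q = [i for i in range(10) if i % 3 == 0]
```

A list comprehension [...] produces a list

list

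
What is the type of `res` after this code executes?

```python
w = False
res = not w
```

'not' always returns bool

bool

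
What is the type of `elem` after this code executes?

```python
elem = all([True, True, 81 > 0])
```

all() returns bool

bool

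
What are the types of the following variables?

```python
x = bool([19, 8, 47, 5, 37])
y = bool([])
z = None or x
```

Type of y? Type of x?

bool() returns bool; bool() returns bool

bool, bool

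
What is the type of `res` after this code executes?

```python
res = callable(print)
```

callable() returns bool

bool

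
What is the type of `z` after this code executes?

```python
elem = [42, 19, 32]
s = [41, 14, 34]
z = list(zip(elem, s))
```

list(zip(...)) returns a list of tuples

list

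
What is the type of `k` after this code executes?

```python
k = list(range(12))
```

list(range(...)) returns list

list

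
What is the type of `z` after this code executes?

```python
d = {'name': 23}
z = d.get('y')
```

dict.get() returns None when key 'y' is not found and no default given

NoneType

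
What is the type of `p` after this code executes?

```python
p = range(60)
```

range() returns a range object

range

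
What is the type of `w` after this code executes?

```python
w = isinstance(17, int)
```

isinstance() returns bool

bool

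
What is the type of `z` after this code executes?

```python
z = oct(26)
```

oct() returns str representation

str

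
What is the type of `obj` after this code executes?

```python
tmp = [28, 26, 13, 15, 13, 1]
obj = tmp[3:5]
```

Slicing a list always returns a list

list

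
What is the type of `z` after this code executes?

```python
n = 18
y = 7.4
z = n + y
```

int + float returns float (18 + 7.4 = 25.4)

float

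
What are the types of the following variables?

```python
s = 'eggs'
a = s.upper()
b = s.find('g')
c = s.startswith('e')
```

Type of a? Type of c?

str.upper() returns str; str.startswith() returns bool

str, bool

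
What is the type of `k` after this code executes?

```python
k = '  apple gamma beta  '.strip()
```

str.strip() returns str

str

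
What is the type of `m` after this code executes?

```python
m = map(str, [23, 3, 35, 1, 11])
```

map() returns a map iterator object

map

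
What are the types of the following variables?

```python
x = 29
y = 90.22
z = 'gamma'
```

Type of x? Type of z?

x is int; z is str

int, str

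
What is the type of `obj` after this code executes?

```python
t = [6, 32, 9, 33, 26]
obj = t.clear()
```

list.clear() returns None

NoneType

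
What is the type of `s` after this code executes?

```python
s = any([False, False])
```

any() returns bool

bool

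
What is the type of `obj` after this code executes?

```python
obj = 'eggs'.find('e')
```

str.find() returns int (index, or -1)

int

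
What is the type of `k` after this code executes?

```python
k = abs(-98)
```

abs() of int returns int

int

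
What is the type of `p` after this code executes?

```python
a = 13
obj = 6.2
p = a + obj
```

int + float returns float (13 + 6.2 = 19.2)

float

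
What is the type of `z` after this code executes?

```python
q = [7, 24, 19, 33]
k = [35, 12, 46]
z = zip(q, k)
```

zip() returns a zip iterator object

zip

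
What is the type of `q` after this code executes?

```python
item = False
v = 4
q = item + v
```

bool + int returns int (False is 0, so 0 + 4 = 4)

int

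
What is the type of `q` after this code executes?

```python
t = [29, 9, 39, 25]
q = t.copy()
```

list.copy() returns list

list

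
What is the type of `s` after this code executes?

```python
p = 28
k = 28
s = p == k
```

Equality comparison returns bool

bool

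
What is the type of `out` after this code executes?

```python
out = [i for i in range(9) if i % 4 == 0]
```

A list comprehension [...] produces a list

list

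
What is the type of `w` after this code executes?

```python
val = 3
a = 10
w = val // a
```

int // int returns int (3 // 10 = 0)

int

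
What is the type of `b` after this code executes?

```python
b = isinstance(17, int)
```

isinstance() returns bool

bool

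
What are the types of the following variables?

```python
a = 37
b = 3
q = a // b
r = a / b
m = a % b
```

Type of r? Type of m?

int / int returns float; int % int returns int

float, int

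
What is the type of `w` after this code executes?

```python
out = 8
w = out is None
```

'is' comparison returns bool

bool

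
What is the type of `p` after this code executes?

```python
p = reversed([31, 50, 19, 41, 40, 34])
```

reversed() on a list returns a list_reverseiterator

list_reverseiterator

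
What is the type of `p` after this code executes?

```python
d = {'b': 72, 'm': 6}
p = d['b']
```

Accessing dict[str, int] with key 'b' returns int value 72

int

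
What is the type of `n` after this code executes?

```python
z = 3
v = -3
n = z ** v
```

int ** negative int returns float

float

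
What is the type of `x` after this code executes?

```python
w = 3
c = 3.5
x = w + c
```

int + float returns float (3 + 3.5 = 6.5)

float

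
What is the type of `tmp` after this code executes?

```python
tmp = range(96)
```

range() returns a range object

range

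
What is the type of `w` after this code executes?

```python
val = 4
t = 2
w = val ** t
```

int ** positive int returns int (4 ** 2 = 16)

int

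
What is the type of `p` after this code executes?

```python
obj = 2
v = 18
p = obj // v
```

int // int returns int (2 // 18 = 0)

int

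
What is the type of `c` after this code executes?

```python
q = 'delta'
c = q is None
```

'is' comparison returns bool

bool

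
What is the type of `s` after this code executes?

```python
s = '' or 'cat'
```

'or' returns first truthy value ('cat', which is str)

str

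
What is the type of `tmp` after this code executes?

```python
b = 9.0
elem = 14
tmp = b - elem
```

float - int returns float (9.0 - 14 = -5.0)

float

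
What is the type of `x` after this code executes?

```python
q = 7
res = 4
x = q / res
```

int / int always returns float in Python 3 (7 / 4 = 1.75)

float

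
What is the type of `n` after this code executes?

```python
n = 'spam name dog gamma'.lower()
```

str.lower() returns str

str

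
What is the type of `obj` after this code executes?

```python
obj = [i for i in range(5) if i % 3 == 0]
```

A list comprehension [...] produces a list

list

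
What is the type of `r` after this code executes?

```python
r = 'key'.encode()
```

str.encode() returns bytes

bytes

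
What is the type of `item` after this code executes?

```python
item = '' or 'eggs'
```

'or' returns first truthy value ('eggs', which is str)

str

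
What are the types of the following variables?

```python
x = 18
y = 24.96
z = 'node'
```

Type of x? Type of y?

x is int; y is float

int, float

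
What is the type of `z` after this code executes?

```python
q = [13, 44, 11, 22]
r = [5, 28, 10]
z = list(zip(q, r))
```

list(zip(...)) returns a list of tuples

list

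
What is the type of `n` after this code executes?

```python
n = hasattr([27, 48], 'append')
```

hasattr() returns bool

bool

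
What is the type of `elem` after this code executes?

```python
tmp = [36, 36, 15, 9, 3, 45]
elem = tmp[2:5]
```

Slicing a list always returns a list

list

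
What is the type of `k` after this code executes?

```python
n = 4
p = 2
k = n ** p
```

int ** positive int returns int (4 ** 2 = 16)

int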